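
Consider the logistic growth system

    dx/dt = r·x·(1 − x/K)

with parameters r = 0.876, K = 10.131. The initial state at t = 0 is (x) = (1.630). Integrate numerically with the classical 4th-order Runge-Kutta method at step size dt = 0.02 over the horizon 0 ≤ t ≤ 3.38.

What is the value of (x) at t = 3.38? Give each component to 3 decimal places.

t=0.000: state=(1.630)
step 1 (dt=0.02): k1=(1.198), k2=(1.205), k3=(1.205), k4=(1.212); state += dt/6·(k1+2k2+2k3+k4)
t=0.020: state=(1.654)
t=0.040: state=(1.678)
t=0.060: state=(1.703)
continuing one RK4 step at a time; state shown every 10 steps (Δt=0.2):
t=0.200: state=(1.884)
t=0.400: state=(2.168)
t=0.600: state=(2.481)
t=0.800: state=(2.824)
t=1.000: state=(3.194)
t=1.200: state=(3.589)
t=1.400: state=(4.005)
t=1.600: state=(4.436)
t=1.800: state=(4.876)
t=2.000: state=(5.320)
t=2.200: state=(5.759)
t=2.400: state=(6.188)
t=2.600: state=(6.601)
t=2.800: state=(6.993)
t=3.000: state=(7.359)
t=3.200: state=(7.698)
t=3.380: state=(7.977)

(x) = (7.977)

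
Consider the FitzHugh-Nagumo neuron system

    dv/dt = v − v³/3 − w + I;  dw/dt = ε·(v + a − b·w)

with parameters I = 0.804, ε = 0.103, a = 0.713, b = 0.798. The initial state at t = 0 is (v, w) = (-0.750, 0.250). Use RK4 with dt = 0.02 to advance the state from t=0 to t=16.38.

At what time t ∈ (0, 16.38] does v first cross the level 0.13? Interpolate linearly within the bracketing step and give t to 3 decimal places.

t=0.000: state=(-0.750, 0.250)
step 1 (dt=0.02): k1=(-0.055, -0.024), k2=(-0.055, -0.024), k3=(-0.055, -0.024), k4=(-0.055, -0.024); state += dt/6·(k1+2k2+2k3+k4)
t=0.020: state=(-0.751, 0.250)
t=0.040: state=(-0.752, 0.249)
t=0.060: state=(-0.753, 0.249)
continuing one RK4 step at a time; state shown every 50 steps (Δt=1):
t=1.000: state=(-0.804, 0.224)
t=2.000: state=(-0.848, 0.195)
t=3.000: state=(-0.872, 0.165)
t=4.000: state=(-0.869, 0.136)
t=5.000: state=(-0.835, 0.111)
t=6.000: state=(-0.763, 0.094)
t=7.000: state=(-0.635, 0.087)
t=8.000: state=(-0.400, 0.098)
t=9.000: state=(0.111, 0.144)
t=9.020: state=(0.126, 0.145)
next step: t=9.040: state=(0.142, 0.147) — v has crossed 0.13
linear interpolation between t=9.020 (0.12620) and t=9.040 (0.14203) → t≈9.025

t = 9.025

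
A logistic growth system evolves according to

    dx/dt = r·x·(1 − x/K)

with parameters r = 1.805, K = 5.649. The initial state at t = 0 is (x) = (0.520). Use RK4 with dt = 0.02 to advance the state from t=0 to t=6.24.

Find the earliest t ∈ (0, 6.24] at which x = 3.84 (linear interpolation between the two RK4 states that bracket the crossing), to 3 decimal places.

t=0.000: state=(0.520)
step 1 (dt=0.02): k1=(0.852), k2=(0.865), k3=(0.865), k4=(0.878); state += dt/6·(k1+2k2+2k3+k4)
t=0.020: state=(0.537)
t=0.040: state=(0.555)
t=0.060: state=(0.573)
continuing one RK4 step at a time; state shown every 25 steps (Δt=0.5):
t=0.500: state=(1.130)
t=1.000: state=(2.154)
t=1.500: state=(3.407)
t=1.680: state=(3.829)
next step: t=1.700: state=(3.873) — x has crossed 3.84
linear interpolation between t=1.680 (3.82875) and t=1.700 (3.87300) → t≈1.685

t = 1.685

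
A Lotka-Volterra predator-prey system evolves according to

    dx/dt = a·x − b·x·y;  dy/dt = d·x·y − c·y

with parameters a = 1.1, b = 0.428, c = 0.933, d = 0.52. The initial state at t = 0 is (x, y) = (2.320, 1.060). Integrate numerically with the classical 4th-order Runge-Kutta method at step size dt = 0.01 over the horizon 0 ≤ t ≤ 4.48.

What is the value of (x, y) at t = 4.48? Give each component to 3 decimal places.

(x, y) = (0.701, 1.853)

t=0.000: state=(2.320, 1.060)
step 1 (dt=0.01): k1=(1.499, 0.290), k2=(1.503, 0.294), k3=(1.503, 0.294), k4=(1.506, 0.299); state += dt/6·(k1+2k2+2k3+k4)
t=0.010: state=(2.335, 1.063)
t=0.020: state=(2.350, 1.066)
t=0.030: state=(2.365, 1.069)
continuing one RK4 step at a time; state shown every 20 steps (Δt=0.2):
t=0.200: state=(2.632, 1.138)
t=0.400: state=(2.961, 1.263)
t=0.600: state=(3.287, 1.450)
t=0.800: state=(3.578, 1.720)
t=1.000: state=(3.790, 2.096)
t=1.200: state=(3.867, 2.593)
t=1.400: state=(3.763, 3.205)
t=1.600: state=(3.463, 3.879)
t=1.800: state=(3.011, 4.511)
t=2.000: state=(2.495, 4.984)
t=2.200: state=(2.005, 5.224)
t=2.400: state=(1.595, 5.223)
t=2.600: state=(1.280, 5.029)
t=2.800: state=(1.051, 4.707)
t=3.000: state=(0.890, 4.318)
t=3.200: state=(0.780, 3.907)
t=3.400: state=(0.708, 3.501)
t=3.600: state=(0.664, 3.120)
t=3.800: state=(0.643, 2.770)
t=4.000: state=(0.641, 2.457)
t=4.200: state=(0.655, 2.181)
t=4.400: state=(0.685, 1.940)
t=4.480: state=(0.701, 1.853)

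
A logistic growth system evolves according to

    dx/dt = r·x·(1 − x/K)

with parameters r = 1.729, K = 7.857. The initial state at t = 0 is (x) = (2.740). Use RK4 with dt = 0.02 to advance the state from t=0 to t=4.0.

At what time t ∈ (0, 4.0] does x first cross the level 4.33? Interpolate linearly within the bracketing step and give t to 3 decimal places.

t = 0.480

t=0.000: state=(2.740)
step 1 (dt=0.02): k1=(3.085), k2=(3.101), k3=(3.101), k4=(3.117); state += dt/6·(k1+2k2+2k3+k4)
t=0.020: state=(2.802)
t=0.040: state=(2.865)
t=0.060: state=(2.928)
continuing one RK4 step at a time; state shown every 10 steps (Δt=0.2):
t=0.200: state=(3.384)
t=0.400: state=(4.060)
t=0.460: state=(4.263)
next step: t=0.480: state=(4.330) — x has crossed 4.33
linear interpolation between t=0.460 (4.26304) and t=0.480 (4.33037) → t≈0.480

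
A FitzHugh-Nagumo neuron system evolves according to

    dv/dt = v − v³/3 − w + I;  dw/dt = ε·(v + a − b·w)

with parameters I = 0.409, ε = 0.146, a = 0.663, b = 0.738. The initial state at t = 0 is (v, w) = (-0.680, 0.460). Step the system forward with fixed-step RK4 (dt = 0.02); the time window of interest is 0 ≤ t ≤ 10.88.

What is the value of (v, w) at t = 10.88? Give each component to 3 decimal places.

t=0.000: state=(-0.680, 0.460)
step 1 (dt=0.02): k1=(-0.626, -0.052), k2=(-0.629, -0.053), k3=(-0.629, -0.053), k4=(-0.632, -0.054); state += dt/6·(k1+2k2+2k3+k4)
t=0.020: state=(-0.693, 0.459)
t=0.040: state=(-0.705, 0.458)
t=0.060: state=(-0.718, 0.457)
continuing one RK4 step at a time; state shown every 25 steps (Δt=0.5):
t=0.500: state=(-1.015, 0.423)
t=1.000: state=(-1.321, 0.364)
t=1.500: state=(-1.508, 0.291)
t=2.000: state=(-1.582, 0.212)
t=2.500: state=(-1.590, 0.135)
t=3.000: state=(-1.567, 0.063)
t=3.500: state=(-1.532, -0.003)
t=4.000: state=(-1.490, -0.063)
t=4.500: state=(-1.447, -0.117)
t=5.000: state=(-1.402, -0.165)
t=5.500: state=(-1.356, -0.207)
t=6.000: state=(-1.310, -0.244)
t=6.500: state=(-1.264, -0.276)
t=7.000: state=(-1.216, -0.302)
t=7.500: state=(-1.169, -0.324)
t=8.000: state=(-1.120, -0.341)
t=8.500: state=(-1.070, -0.354)
t=9.000: state=(-1.018, -0.363)
t=9.500: state=(-0.965, -0.367)
t=10.000: state=(-0.908, -0.367)
t=10.500: state=(-0.847, -0.363)
t=10.880: state=(-0.796, -0.357)

(v, w) = (-0.796, -0.357)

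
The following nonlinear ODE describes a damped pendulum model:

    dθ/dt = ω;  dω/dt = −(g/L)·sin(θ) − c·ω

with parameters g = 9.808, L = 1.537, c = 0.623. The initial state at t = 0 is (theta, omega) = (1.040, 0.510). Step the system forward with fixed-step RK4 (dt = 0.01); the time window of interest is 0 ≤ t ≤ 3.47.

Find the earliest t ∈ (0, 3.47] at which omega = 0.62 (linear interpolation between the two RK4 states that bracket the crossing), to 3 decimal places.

t=0.000: state=(1.040, 0.510)
step 1 (dt=0.01): k1=(0.510, -5.821), k2=(0.481, -5.811), k3=(0.481, -5.811), k4=(0.452, -5.800); state += dt/6·(k1+2k2+2k3+k4)
t=0.010: state=(1.045, 0.452)
t=0.020: state=(1.049, 0.394)
t=0.030: state=(1.053, 0.336)
continuing one RK4 step at a time; state shown every 20 steps (Δt=0.2):
t=0.200: state=(1.029, -0.592)
t=0.400: state=(0.817, -1.487)
t=0.600: state=(0.458, -2.028)
t=0.800: state=(0.039, -2.079)
t=1.000: state=(-0.341, -1.643)
t=1.200: state=(-0.598, -0.893)
t=1.400: state=(-0.692, -0.053)
t=1.570: state=(-0.644, 0.597)
next step: t=1.580: state=(-0.638, 0.631) — omega has crossed 0.62
linear interpolation between t=1.570 (0.59696) and t=1.580 (0.63131) → t≈1.577

t = 1.577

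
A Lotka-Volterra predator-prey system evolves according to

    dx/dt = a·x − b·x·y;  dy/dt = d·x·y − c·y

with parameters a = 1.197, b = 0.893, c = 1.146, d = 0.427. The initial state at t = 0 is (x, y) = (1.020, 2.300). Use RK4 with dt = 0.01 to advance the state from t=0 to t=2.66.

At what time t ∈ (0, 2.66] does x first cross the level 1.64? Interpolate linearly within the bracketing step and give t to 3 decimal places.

t = 2.216

t=0.000: state=(1.020, 2.300)
step 1 (dt=0.01): k1=(-0.874, -1.634), k2=(-0.863, -1.633), k3=(-0.863, -1.632), k4=(-0.852, -1.631); state += dt/6·(k1+2k2+2k3+k4)
t=0.010: state=(1.011, 2.284)
t=0.020: state=(1.003, 2.267)
t=0.030: state=(0.995, 2.251)
continuing one RK4 step at a time; state shown every 10 steps (Δt=0.1):
t=0.100: state=(0.943, 2.139)
t=0.200: state=(0.884, 1.983)
t=0.300: state=(0.841, 1.834)
t=0.400: state=(0.809, 1.694)
t=0.500: state=(0.789, 1.563)
t=0.600: state=(0.778, 1.441)
t=0.700: state=(0.775, 1.329)
t=0.800: state=(0.779, 1.225)
t=0.900: state=(0.791, 1.129)
t=1.000: state=(0.809, 1.042)
t=1.100: state=(0.834, 0.962)
t=1.200: state=(0.865, 0.890)
t=1.300: state=(0.903, 0.824)
t=1.400: state=(0.949, 0.764)
t=1.500: state=(1.001, 0.710)
t=1.600: state=(1.061, 0.662)
t=1.700: state=(1.130, 0.619)
t=1.800: state=(1.207, 0.580)
t=1.900: state=(1.294, 0.545)
t=2.000: state=(1.391, 0.515)
t=2.100: state=(1.500, 0.489)
t=2.200: state=(1.620, 0.466)
t=2.210: state=(1.633, 0.463)
next step: t=2.220: state=(1.645, 0.461) — x has crossed 1.64
linear interpolation between t=2.210 (1.63254) and t=2.220 (1.64539) → t≈2.216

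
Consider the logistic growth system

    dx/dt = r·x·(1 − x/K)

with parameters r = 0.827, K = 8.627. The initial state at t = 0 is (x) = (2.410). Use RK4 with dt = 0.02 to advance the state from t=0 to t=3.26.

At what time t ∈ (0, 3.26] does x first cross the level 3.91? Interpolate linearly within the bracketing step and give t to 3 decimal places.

t=0.000: state=(2.410)
step 1 (dt=0.02): k1=(1.436), k2=(1.442), k3=(1.442), k4=(1.447); state += dt/6·(k1+2k2+2k3+k4)
t=0.020: state=(2.439)
t=0.040: state=(2.468)
t=0.060: state=(2.497)
continuing one RK4 step at a time; state shown every 10 steps (Δt=0.2):
t=0.200: state=(2.707)
t=0.400: state=(3.024)
t=0.600: state=(3.356)
t=0.800: state=(3.701)
t=0.900: state=(3.876)
next step: t=0.920: state=(3.912) — x has crossed 3.91
linear interpolation between t=0.900 (3.87641) and t=0.920 (3.91174) → t≈0.919

t = 0.919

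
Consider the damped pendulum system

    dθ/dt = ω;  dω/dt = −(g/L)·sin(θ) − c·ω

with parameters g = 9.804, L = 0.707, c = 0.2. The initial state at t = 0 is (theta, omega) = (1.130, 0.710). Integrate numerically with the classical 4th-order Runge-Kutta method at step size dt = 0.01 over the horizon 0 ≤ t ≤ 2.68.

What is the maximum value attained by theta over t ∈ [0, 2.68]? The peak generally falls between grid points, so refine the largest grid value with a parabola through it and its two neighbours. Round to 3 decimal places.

max theta = 1.150

t=0.000: state=(1.130, 0.710)
step 1 (dt=0.01): k1=(0.710, -12.684), k2=(0.647, -12.692), k3=(0.647, -12.690), k4=(0.583, -12.696); state += dt/6·(k1+2k2+2k3+k4)
t=0.010: state=(1.136, 0.583)
t=0.020: state=(1.142, 0.456)
t=0.030: state=(1.146, 0.329)
continuing one RK4 step at a time; state shown every 10 steps (Δt=0.1):
t=0.100: state=(1.138, -0.554)
t=0.200: state=(1.021, -1.759)
t=0.300: state=(0.791, -2.810)
t=0.400: state=(0.469, -3.566)
t=0.500: state=(0.093, -3.876)
t=0.600: state=(-0.289, -3.662)
t=0.700: state=(-0.624, -2.980)
t=0.800: state=(-0.874, -1.980)
t=0.900: state=(-1.015, -0.822)
t=1.000: state=(-1.037, 0.376)
t=1.100: state=(-0.941, 1.522)
t=1.200: state=(-0.738, 2.519)
t=1.300: state=(-0.447, 3.239)
t=1.400: state=(-0.103, 3.549)
t=1.500: state=(0.247, 3.378)
t=1.600: state=(0.557, 2.769)
t=1.700: state=(0.790, 1.850)
t=1.800: state=(0.922, 0.769)
t=1.900: state=(0.943, -0.356)
t=2.000: state=(0.853, -1.430)
t=2.100: state=(0.662, -2.350)
t=2.200: state=(0.392, -2.998)
t=2.300: state=(0.075, -3.257)
t=2.400: state=(-0.245, -3.074)
t=2.500: state=(-0.526, -2.492)
t=2.600: state=(-0.734, -1.627)
t=2.680: state=(-0.832, -0.821)
largest grid value and its neighbours: theta(0.050)=1.14963, theta(0.060)=1.14975, theta(0.070)=1.14861
parabola through these three points peaks at t≈0.056 with theta≈1.14986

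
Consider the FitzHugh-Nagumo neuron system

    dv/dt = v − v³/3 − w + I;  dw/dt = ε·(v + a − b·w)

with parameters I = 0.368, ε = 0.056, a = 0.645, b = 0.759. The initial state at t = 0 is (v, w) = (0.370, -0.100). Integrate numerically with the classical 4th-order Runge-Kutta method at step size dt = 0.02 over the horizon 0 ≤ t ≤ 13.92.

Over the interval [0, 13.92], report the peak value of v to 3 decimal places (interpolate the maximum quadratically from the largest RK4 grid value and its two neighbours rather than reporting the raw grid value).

t=0.000: state=(0.370, -0.100)
step 1 (dt=0.02): k1=(0.821, 0.061), k2=(0.828, 0.062), k3=(0.828, 0.062), k4=(0.834, 0.062); state += dt/6·(k1+2k2+2k3+k4)
t=0.020: state=(0.387, -0.099)
t=0.040: state=(0.403, -0.098)
t=0.060: state=(0.420, -0.096)
continuing one RK4 step at a time; state shown every 25 steps (Δt=0.5):
t=0.500: state=(0.854, -0.063)
t=1.000: state=(1.371, -0.013)
t=1.500: state=(1.692, 0.048)
t=2.000: state=(1.805, 0.114)
t=2.500: state=(1.823, 0.180)
t=3.000: state=(1.809, 0.244)
t=3.500: state=(1.786, 0.307)
t=4.000: state=(1.759, 0.367)
t=4.500: state=(1.731, 0.426)
t=5.000: state=(1.703, 0.482)
t=5.500: state=(1.674, 0.537)
t=6.000: state=(1.645, 0.589)
t=6.500: state=(1.615, 0.640)
t=7.000: state=(1.584, 0.689)
t=7.500: state=(1.553, 0.735)
t=8.000: state=(1.521, 0.780)
t=8.500: state=(1.488, 0.824)
t=9.000: state=(1.455, 0.865)
t=9.500: state=(1.420, 0.904)
t=10.000: state=(1.384, 0.942)
t=10.500: state=(1.346, 0.978)
t=11.000: state=(1.307, 1.012)
t=11.500: state=(1.265, 1.044)
t=12.000: state=(1.221, 1.075)
t=12.500: state=(1.173, 1.103)
t=13.000: state=(1.120, 1.129)
t=13.500: state=(1.062, 1.154)
t=13.920: state=(1.008, 1.173)
largest grid value and its neighbours: v(2.420)=1.82312, v(2.440)=1.82313, v(2.460)=1.82310
parabola through these three points peaks at t≈2.436 with v≈1.82313

max v = 1.823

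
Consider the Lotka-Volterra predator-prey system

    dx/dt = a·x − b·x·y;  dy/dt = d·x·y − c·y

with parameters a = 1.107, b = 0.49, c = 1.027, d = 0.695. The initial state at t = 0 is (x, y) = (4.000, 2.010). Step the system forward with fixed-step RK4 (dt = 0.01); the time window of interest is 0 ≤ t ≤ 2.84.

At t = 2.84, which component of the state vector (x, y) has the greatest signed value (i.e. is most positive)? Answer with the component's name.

t=0.000: state=(4.000, 2.010)
step 1 (dt=0.01): k1=(0.488, 3.524), k2=(0.454, 3.558), k3=(0.454, 3.558), k4=(0.419, 3.592); state += dt/6·(k1+2k2+2k3+k4)
t=0.010: state=(4.005, 2.046)
t=0.020: state=(4.008, 2.082)
t=0.030: state=(4.011, 2.119)
continuing one RK4 step at a time; state shown every 10 steps (Δt=0.1):
t=0.100: state=(4.012, 2.397)
t=0.200: state=(3.942, 2.853)
t=0.300: state=(3.781, 3.369)
t=0.400: state=(3.533, 3.922)
t=0.500: state=(3.213, 4.476)
t=0.600: state=(2.845, 4.987)
t=0.700: state=(2.463, 5.411)
t=0.800: state=(2.093, 5.720)
t=0.900: state=(1.758, 5.899)
t=1.000: state=(1.468, 5.953)
t=1.100: state=(1.226, 5.898)
t=1.200: state=(1.029, 5.755)
t=1.300: state=(0.871, 5.547)
t=1.400: state=(0.746, 5.294)
t=1.500: state=(0.648, 5.014)
t=1.600: state=(0.570, 4.719)
t=1.700: state=(0.509, 4.421)
t=1.800: state=(0.461, 4.126)
t=1.900: state=(0.424, 3.839)
t=2.000: state=(0.395, 3.564)
t=2.100: state=(0.373, 3.303)
t=2.200: state=(0.356, 3.057)
t=2.300: state=(0.345, 2.827)
t=2.400: state=(0.337, 2.612)
t=2.500: state=(0.333, 2.413)
t=2.600: state=(0.332, 2.228)
t=2.700: state=(0.334, 2.057)
t=2.800: state=(0.338, 1.901)
t=2.840: state=(0.341, 1.841)
compare at T: x=0.341, y=1.841

largest component: y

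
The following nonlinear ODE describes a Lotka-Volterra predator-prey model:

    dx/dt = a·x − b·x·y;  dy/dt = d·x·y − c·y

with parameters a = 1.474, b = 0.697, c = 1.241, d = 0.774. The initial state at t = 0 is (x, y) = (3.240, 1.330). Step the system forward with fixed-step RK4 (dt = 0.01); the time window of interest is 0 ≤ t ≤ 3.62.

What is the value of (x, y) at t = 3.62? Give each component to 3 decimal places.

t=0.000: state=(3.240, 1.330)
step 1 (dt=0.01): k1=(1.772, 1.685), k2=(1.758, 1.705), k3=(1.758, 1.705), k4=(1.743, 1.725); state += dt/6·(k1+2k2+2k3+k4)
t=0.010: state=(3.258, 1.347)
t=0.020: state=(3.275, 1.364)
t=0.030: state=(3.292, 1.382)
continuing one RK4 step at a time; state shown every 20 steps (Δt=0.2):
t=0.200: state=(3.517, 1.755)
t=0.400: state=(3.549, 2.375)
t=0.600: state=(3.247, 3.149)
t=0.800: state=(2.664, 3.892)
t=1.000: state=(2.004, 4.356)
t=1.200: state=(1.452, 4.432)
t=1.400: state=(1.066, 4.193)
t=1.600: state=(0.820, 3.780)
t=1.800: state=(0.672, 3.307)
t=2.000: state=(0.588, 2.843)
t=2.200: state=(0.547, 2.420)
t=2.400: state=(0.539, 2.053)
t=2.600: state=(0.555, 1.743)
t=2.800: state=(0.596, 1.486)
t=3.000: state=(0.660, 1.278)
t=3.200: state=(0.751, 1.111)
t=3.400: state=(0.872, 0.983)
t=3.600: state=(1.028, 0.888)
t=3.620: state=(1.046, 0.880)

(x, y) = (1.046, 0.880)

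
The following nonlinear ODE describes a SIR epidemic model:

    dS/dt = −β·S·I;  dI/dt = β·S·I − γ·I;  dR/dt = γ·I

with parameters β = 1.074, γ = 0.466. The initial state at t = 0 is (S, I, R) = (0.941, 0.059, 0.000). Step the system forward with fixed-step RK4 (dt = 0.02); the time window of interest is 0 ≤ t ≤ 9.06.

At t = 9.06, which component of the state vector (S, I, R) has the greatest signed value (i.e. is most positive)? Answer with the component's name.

largest component: R

t=0.000: state=(0.941, 0.059, 0.000)
step 1 (dt=0.02): k1=(-0.060, 0.032, 0.027), k2=(-0.060, 0.032, 0.028), k3=(-0.060, 0.032, 0.028), k4=(-0.060, 0.032, 0.028); state += dt/6·(k1+2k2+2k3+k4)
t=0.020: state=(0.940, 0.060, 0.001)
t=0.040: state=(0.939, 0.060, 0.001)
t=0.060: state=(0.937, 0.061, 0.002)
continuing one RK4 step at a time; state shown every 25 steps (Δt=0.5):
t=0.500: state=(0.907, 0.077, 0.016)
t=1.000: state=(0.866, 0.098, 0.036)
t=1.500: state=(0.816, 0.122, 0.062)
t=2.000: state=(0.759, 0.148, 0.093)
t=2.500: state=(0.697, 0.173, 0.130)
t=3.000: state=(0.631, 0.196, 0.173)
t=3.500: state=(0.565, 0.214, 0.221)
t=4.000: state=(0.502, 0.225, 0.272)
t=4.500: state=(0.444, 0.230, 0.326)
t=5.000: state=(0.393, 0.228, 0.379)
t=5.500: state=(0.348, 0.220, 0.431)
t=6.000: state=(0.310, 0.208, 0.481)
t=6.500: state=(0.278, 0.193, 0.528)
t=7.000: state=(0.252, 0.176, 0.571)
t=7.500: state=(0.230, 0.159, 0.610)
t=8.000: state=(0.213, 0.142, 0.646)
t=8.500: state=(0.198, 0.125, 0.677)
t=9.000: state=(0.186, 0.110, 0.704)
t=9.060: state=(0.184, 0.108, 0.707)
compare at T: S=0.184, I=0.108, R=0.707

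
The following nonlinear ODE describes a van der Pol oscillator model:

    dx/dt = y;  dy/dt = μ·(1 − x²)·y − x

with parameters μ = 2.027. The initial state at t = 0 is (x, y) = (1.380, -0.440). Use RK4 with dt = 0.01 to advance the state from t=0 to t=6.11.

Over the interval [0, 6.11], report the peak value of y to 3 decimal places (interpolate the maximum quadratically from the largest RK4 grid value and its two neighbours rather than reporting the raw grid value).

t=0.000: state=(1.380, -0.440)
step 1 (dt=0.01): k1=(-0.440, -0.573), k2=(-0.443, -0.571), k3=(-0.443, -0.571), k4=(-0.446, -0.570); state += dt/6·(k1+2k2+2k3+k4)
t=0.010: state=(1.376, -0.446)
t=0.020: state=(1.371, -0.451)
t=0.030: state=(1.367, -0.457)
continuing one RK4 step at a time; state shown every 20 steps (Δt=0.2):
t=0.200: state=(1.281, -0.551)
t=0.400: state=(1.159, -0.675)
t=0.600: state=(1.008, -0.838)
t=0.800: state=(0.818, -1.085)
t=1.000: state=(0.564, -1.491)
t=1.200: state=(0.202, -2.187)
t=1.400: state=(-0.336, -3.238)
t=1.600: state=(-1.064, -3.786)
t=1.800: state=(-1.701, -2.285)
t=2.000: state=(-1.972, -0.605)
t=2.200: state=(-2.015, 0.052)
t=2.400: state=(-1.981, 0.248)
t=2.600: state=(-1.924, 0.313)
t=2.800: state=(-1.858, 0.346)
t=3.000: state=(-1.786, 0.373)
t=3.200: state=(-1.708, 0.401)
t=3.400: state=(-1.625, 0.434)
t=3.600: state=(-1.534, 0.475)
t=3.800: state=(-1.434, 0.528)
t=4.000: state=(-1.322, 0.599)
t=4.200: state=(-1.193, 0.698)
t=4.400: state=(-1.040, 0.845)
t=4.600: state=(-0.850, 1.075)
t=4.800: state=(-0.600, 1.459)
t=5.000: state=(-0.247, 2.125)
t=5.200: state=(0.276, 3.162)
t=5.400: state=(0.999, 3.842)
t=5.600: state=(1.665, 2.478)
t=5.800: state=(1.966, 0.702)
t=6.000: state=(2.020, -0.024)
t=6.110: state=(2.008, -0.173)
largest grid value and its neighbours: y(5.370)=3.84416, y(5.380)=3.84958, y(5.390)=3.84908
parabola through these three points peaks at t≈5.384 with y≈3.85009

max y = 3.850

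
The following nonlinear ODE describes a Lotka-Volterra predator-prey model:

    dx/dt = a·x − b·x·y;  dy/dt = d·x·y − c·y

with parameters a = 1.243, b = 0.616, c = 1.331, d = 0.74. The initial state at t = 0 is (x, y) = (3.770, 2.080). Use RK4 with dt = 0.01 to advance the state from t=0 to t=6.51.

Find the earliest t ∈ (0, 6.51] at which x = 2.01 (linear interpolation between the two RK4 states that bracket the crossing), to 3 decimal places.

t = 0.767

t=0.000: state=(3.770, 2.080)
step 1 (dt=0.01): k1=(-0.144, 3.034), k2=(-0.180, 3.055), k3=(-0.180, 3.055), k4=(-0.215, 3.076); state += dt/6·(k1+2k2+2k3+k4)
t=0.010: state=(3.768, 2.111)
t=0.020: state=(3.766, 2.142)
t=0.030: state=(3.762, 2.173)
continuing one RK4 step at a time; state shown every 25 steps (Δt=0.25):
t=0.250: state=(3.502, 2.943)
t=0.500: state=(2.834, 3.808)
t=0.750: state=(2.059, 4.289)
t=0.760: state=(2.030, 4.297)
next step: t=0.770: state=(2.002, 4.303) — x has crossed 2.01
linear interpolation between t=0.760 (2.03009) and t=0.770 (2.00175) → t≈0.767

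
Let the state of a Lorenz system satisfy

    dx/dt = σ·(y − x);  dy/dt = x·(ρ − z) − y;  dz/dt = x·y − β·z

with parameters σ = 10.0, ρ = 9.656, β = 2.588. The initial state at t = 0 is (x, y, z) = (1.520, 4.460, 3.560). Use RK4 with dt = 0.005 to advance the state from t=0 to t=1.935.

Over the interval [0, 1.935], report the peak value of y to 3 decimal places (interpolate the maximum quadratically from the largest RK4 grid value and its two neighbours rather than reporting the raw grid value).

max y = 7.960

t=0.000: state=(1.520, 4.460, 3.560)
step 1 (dt=0.005): k1=(29.400, 4.806, -2.434), k2=(28.785, 5.252, -2.071), k3=(28.812, 5.240, -2.079), k4=(28.221, 5.675, -1.721); state += dt/6·(k1+2k2+2k3+k4)
t=0.005: state=(1.664, 4.486, 3.550)
t=0.010: state=(1.802, 4.517, 3.543)
t=0.015: state=(1.936, 4.551, 3.539)
continuing one RK4 step at a time; state shown every 20 steps (Δt=0.1):
t=0.100: state=(3.739, 5.588, 3.974)
t=0.200: state=(5.508, 7.201, 5.740)
t=0.300: state=(6.940, 7.954, 8.737)
t=0.400: state=(7.245, 6.774, 11.515)
t=0.500: state=(6.134, 4.569, 12.256)
t=0.600: state=(4.523, 3.031, 11.192)
t=0.700: state=(3.332, 2.466, 9.551)
t=0.800: state=(2.770, 2.483, 8.016)
t=0.900: state=(2.703, 2.833, 6.817)
t=1.000: state=(2.997, 3.445, 6.044)
t=1.100: state=(3.583, 4.298, 5.789)
t=1.200: state=(4.401, 5.301, 6.170)
t=1.300: state=(5.309, 6.173, 7.255)
t=1.400: state=(6.002, 6.458, 8.814)
t=1.500: state=(6.126, 5.902, 10.167)
t=1.600: state=(5.611, 4.870, 10.647)
t=1.700: state=(4.799, 3.989, 10.228)
t=1.800: state=(4.101, 3.545, 9.345)
t=1.900: state=(3.715, 3.499, 8.405)
t=1.935: state=(3.659, 3.556, 8.112)
largest grid value and its neighbours: y(0.290)=7.95920, y(0.295)=7.95933, y(0.300)=7.95414
parabola through these three points peaks at t≈0.293 with y≈7.95993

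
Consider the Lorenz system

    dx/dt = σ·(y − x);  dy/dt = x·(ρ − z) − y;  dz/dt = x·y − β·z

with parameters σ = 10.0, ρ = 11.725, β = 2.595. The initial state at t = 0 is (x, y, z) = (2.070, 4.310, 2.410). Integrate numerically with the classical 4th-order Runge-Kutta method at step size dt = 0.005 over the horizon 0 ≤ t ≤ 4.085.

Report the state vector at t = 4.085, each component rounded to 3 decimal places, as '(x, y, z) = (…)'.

t=0.000: state=(2.070, 4.310, 2.410)
step 1 (dt=0.005): k1=(22.400, 14.972, 2.668), k2=(22.214, 15.442, 2.971), k3=(22.231, 15.435, 2.970), k4=(22.060, 15.898, 3.277); state += dt/6·(k1+2k2+2k3+k4)
t=0.005: state=(2.181, 4.387, 2.425)
t=0.010: state=(2.291, 4.469, 2.443)
t=0.015: state=(2.399, 4.555, 2.464)
continuing one RK4 step at a time; state shown every 40 steps (Δt=0.2):
t=0.200: state=(6.820, 9.512, 6.669)
t=0.400: state=(8.573, 6.538, 16.437)
t=0.600: state=(3.273, 1.427, 12.729)
t=0.800: state=(1.719, 1.691, 8.047)
t=1.000: state=(2.487, 3.266, 5.564)
t=1.200: state=(4.987, 6.696, 6.287)
t=1.400: state=(7.895, 8.307, 12.464)
t=1.600: state=(5.621, 3.739, 13.982)
t=1.800: state=(3.158, 2.692, 10.154)
t=2.000: state=(3.358, 3.932, 7.614)
t=2.200: state=(5.222, 6.411, 8.071)
t=2.400: state=(6.992, 7.161, 11.961)
t=2.600: state=(5.594, 4.435, 12.922)
t=2.800: state=(3.952, 3.612, 10.390)
t=3.000: state=(4.165, 4.653, 8.685)
t=3.200: state=(5.558, 6.319, 9.446)
t=3.400: state=(6.370, 6.247, 11.879)
t=3.600: state=(5.298, 4.602, 11.981)
t=3.800: state=(4.395, 4.264, 10.281)
t=4.000: state=(4.732, 5.145, 9.400)
t=4.085: state=(5.131, 5.636, 9.573)

(x, y, z) = (5.131, 5.636, 9.573)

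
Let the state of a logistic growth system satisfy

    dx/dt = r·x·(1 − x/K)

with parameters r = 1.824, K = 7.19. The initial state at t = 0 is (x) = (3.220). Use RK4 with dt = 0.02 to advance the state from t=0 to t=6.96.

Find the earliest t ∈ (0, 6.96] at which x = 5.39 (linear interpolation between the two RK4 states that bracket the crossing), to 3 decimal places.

t = 0.716

t=0.000: state=(3.220)
step 1 (dt=0.02): k1=(3.243), k2=(3.249), k3=(3.249), k4=(3.254); state += dt/6·(k1+2k2+2k3+k4)
t=0.020: state=(3.285)
t=0.040: state=(3.350)
t=0.060: state=(3.415)
continuing one RK4 step at a time; state shown every 25 steps (Δt=0.5):
t=0.500: state=(4.808)
t=0.700: state=(5.350)
next step: t=0.720: state=(5.400) — x has crossed 5.39
linear interpolation between t=0.700 (5.35012) and t=0.720 (5.39961) → t≈0.716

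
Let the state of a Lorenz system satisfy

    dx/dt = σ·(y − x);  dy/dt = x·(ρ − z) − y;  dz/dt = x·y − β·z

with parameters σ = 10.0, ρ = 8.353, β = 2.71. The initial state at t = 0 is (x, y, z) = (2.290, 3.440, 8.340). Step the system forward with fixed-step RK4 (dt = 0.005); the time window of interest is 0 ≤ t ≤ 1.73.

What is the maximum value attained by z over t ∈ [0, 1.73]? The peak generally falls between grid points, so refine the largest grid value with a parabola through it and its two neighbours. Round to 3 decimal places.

max z = 8.354

t=0.000: state=(2.290, 3.440, 8.340)
step 1 (dt=0.005): k1=(11.500, -3.410, -14.724), k2=(11.127, -3.316, -14.545), k3=(11.139, -3.317, -14.549), k4=(10.777, -3.222, -14.374); state += dt/6·(k1+2k2+2k3+k4)
t=0.005: state=(2.346, 3.423, 8.267)
t=0.010: state=(2.398, 3.408, 8.196)
t=0.015: state=(2.447, 3.393, 8.127)
continuing one RK4 step at a time; state shown every 20 steps (Δt=0.1):
t=0.100: state=(2.942, 3.288, 7.146)
t=0.200: state=(3.209, 3.457, 6.357)
t=0.300: state=(3.500, 3.846, 5.920)
t=0.400: state=(3.904, 4.359, 5.848)
t=0.500: state=(4.388, 4.883, 6.149)
t=0.600: state=(4.852, 5.259, 6.762)
t=0.700: state=(5.156, 5.337, 7.505)
t=0.800: state=(5.193, 5.086, 8.105)
t=0.900: state=(4.968, 4.646, 8.352)
t=1.000: state=(4.603, 4.222, 8.220)
t=1.100: state=(4.253, 3.951, 7.841)
t=1.200: state=(4.021, 3.866, 7.384)
t=1.300: state=(3.945, 3.944, 6.985)
t=1.400: state=(4.012, 4.140, 6.731)
t=1.500: state=(4.186, 4.397, 6.666)
t=1.600: state=(4.414, 4.648, 6.792)
t=1.700: state=(4.632, 4.822, 7.065)
t=1.730: state=(4.685, 4.850, 7.163)
largest grid value and its neighbours: z(0.905)=8.35325, z(0.910)=8.35403, z(0.915)=8.35385
parabola through these three points peaks at t≈0.912 with z≈8.35408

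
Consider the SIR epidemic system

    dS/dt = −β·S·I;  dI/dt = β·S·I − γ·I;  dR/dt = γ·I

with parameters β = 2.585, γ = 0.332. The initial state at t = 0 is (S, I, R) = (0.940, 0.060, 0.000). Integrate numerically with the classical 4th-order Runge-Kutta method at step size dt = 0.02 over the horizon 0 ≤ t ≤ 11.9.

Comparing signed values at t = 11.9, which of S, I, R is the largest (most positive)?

largest component: R

t=0.000: state=(0.940, 0.060, 0.000)
step 1 (dt=0.02): k1=(-0.146, 0.126, 0.020), k2=(-0.149, 0.128, 0.020), k3=(-0.149, 0.128, 0.020), k4=(-0.152, 0.131, 0.021); state += dt/6·(k1+2k2+2k3+k4)
t=0.020: state=(0.937, 0.063, 0.000)
t=0.040: state=(0.934, 0.065, 0.001)
t=0.060: state=(0.931, 0.068, 0.001)
continuing one RK4 step at a time; state shown every 25 steps (Δt=0.5):
t=0.500: state=(0.822, 0.160, 0.017)
t=1.000: state=(0.598, 0.344, 0.058)
t=1.500: state=(0.337, 0.531, 0.132)
t=2.000: state=(0.159, 0.613, 0.228)
t=2.500: state=(0.072, 0.598, 0.330)
t=3.000: state=(0.034, 0.541, 0.425)
t=3.500: state=(0.018, 0.473, 0.509)
t=4.000: state=(0.010, 0.408, 0.582)
t=4.500: state=(0.006, 0.349, 0.645)
t=5.000: state=(0.004, 0.298, 0.698)
t=5.500: state=(0.003, 0.253, 0.744)
t=6.000: state=(0.002, 0.215, 0.783)
t=6.500: state=(0.002, 0.183, 0.816)
t=7.000: state=(0.001, 0.155, 0.844)
t=7.500: state=(0.001, 0.132, 0.867)
t=8.000: state=(0.001, 0.112, 0.887)
t=8.500: state=(0.001, 0.095, 0.905)
t=9.000: state=(0.001, 0.080, 0.919)
t=9.500: state=(0.001, 0.068, 0.931)
t=10.000: state=(0.001, 0.058, 0.942)
t=10.500: state=(0.001, 0.049, 0.951)
t=11.000: state=(0.001, 0.041, 0.958)
t=11.500: state=(0.001, 0.035, 0.964)
t=11.900: state=(0.000, 0.031, 0.969)
compare at T: S=0.000, I=0.031, R=0.969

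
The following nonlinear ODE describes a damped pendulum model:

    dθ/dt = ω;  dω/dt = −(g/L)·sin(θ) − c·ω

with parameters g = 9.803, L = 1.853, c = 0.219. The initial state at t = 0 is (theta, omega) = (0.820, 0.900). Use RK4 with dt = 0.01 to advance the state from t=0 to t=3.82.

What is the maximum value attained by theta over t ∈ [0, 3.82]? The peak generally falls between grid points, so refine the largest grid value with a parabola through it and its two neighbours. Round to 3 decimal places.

max theta = 0.917

t=0.000: state=(0.820, 0.900)
step 1 (dt=0.01): k1=(0.900, -4.065), k2=(0.880, -4.077), k3=(0.880, -4.076), k4=(0.859, -4.088); state += dt/6·(k1+2k2+2k3+k4)
t=0.010: state=(0.829, 0.859)
t=0.020: state=(0.837, 0.818)
t=0.030: state=(0.845, 0.777)
continuing one RK4 step at a time; state shown every 20 steps (Δt=0.2):
t=0.200: state=(0.917, 0.062)
t=0.400: state=(0.847, -0.748)
t=0.600: state=(0.627, -1.418)
t=0.800: state=(0.297, -1.822)
t=1.000: state=(-0.077, -1.856)
t=1.200: state=(-0.420, -1.516)
t=1.400: state=(-0.666, -0.908)
t=1.600: state=(-0.775, -0.177)
t=1.800: state=(-0.737, 0.550)
t=2.000: state=(-0.563, 1.159)
t=2.200: state=(-0.288, 1.541)
t=2.400: state=(0.032, 1.606)
t=2.600: state=(0.332, 1.345)
t=2.800: state=(0.554, 0.836)
t=3.000: state=(0.658, 0.201)
t=3.200: state=(0.634, -0.439)
t=3.400: state=(0.489, -0.979)
t=3.600: state=(0.256, -1.317)
t=3.800: state=(-0.019, -1.383)
t=3.820: state=(-0.047, -1.373)
largest grid value and its neighbours: theta(0.200)=0.91669, theta(0.210)=0.91710, theta(0.220)=0.91709
parabola through these three points peaks at t≈0.215 with theta≈0.91715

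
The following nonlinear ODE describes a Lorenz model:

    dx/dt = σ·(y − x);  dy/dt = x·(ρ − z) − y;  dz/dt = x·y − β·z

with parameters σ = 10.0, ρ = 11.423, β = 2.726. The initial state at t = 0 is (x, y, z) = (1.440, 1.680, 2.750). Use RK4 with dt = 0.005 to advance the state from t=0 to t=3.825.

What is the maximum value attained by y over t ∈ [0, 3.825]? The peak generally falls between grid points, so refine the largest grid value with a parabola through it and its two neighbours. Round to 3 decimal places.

max y = 10.112

t=0.000: state=(1.440, 1.680, 2.750)
step 1 (dt=0.005): k1=(2.400, 10.809, -5.077), k2=(2.610, 10.852, -4.994), k3=(2.606, 10.857, -4.993), k4=(2.813, 10.904, -4.908); state += dt/6·(k1+2k2+2k3+k4)
t=0.005: state=(1.453, 1.734, 2.725)
t=0.010: state=(1.468, 1.789, 2.701)
t=0.015: state=(1.485, 1.844, 2.678)
continuing one RK4 step at a time; state shown every 40 steps (Δt=0.2):
t=0.200: state=(3.273, 4.867, 2.768)
t=0.400: state=(7.665, 9.918, 8.531)
t=0.600: state=(7.596, 5.097, 15.784)
t=0.800: state=(3.015, 1.727, 11.295)
t=1.000: state=(2.177, 2.385, 7.243)
t=1.200: state=(3.460, 4.540, 5.675)
t=1.400: state=(6.335, 7.878, 8.295)
t=1.600: state=(7.392, 6.502, 13.578)
t=1.800: state=(4.525, 3.273, 11.999)
t=2.000: state=(3.387, 3.433, 8.760)
t=2.200: state=(4.352, 5.203, 7.608)
t=2.400: state=(6.273, 7.085, 9.759)
t=2.600: state=(6.464, 5.795, 12.475)
t=2.800: state=(4.744, 4.036, 11.244)
t=3.000: state=(4.182, 4.313, 9.201)
t=3.200: state=(5.031, 5.659, 8.873)
t=3.400: state=(6.124, 6.409, 10.604)
t=3.600: state=(5.818, 5.311, 11.699)
t=3.800: state=(4.825, 4.492, 10.637)
t=3.825: state=(4.750, 4.485, 10.456)
largest grid value and its neighbours: y(0.425)=10.10537, y(0.430)=10.11204, y(0.435)=10.10767
parabola through these three points peaks at t≈0.431 with y≈10.11210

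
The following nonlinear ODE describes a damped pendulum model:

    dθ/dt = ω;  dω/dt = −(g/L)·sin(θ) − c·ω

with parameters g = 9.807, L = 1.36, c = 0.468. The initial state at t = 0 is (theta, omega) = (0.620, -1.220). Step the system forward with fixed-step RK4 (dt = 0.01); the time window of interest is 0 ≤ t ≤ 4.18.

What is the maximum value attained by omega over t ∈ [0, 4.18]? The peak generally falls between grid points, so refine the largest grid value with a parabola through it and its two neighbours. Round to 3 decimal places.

t=0.000: state=(0.620, -1.220)
step 1 (dt=0.01): k1=(-1.220, -3.619), k2=(-1.238, -3.575), k3=(-1.238, -3.574), k4=(-1.256, -3.529); state += dt/6·(k1+2k2+2k3+k4)
t=0.010: state=(0.608, -1.256)
t=0.020: state=(0.595, -1.291)
t=0.030: state=(0.582, -1.324)
continuing one RK4 step at a time; state shown every 20 steps (Δt=0.2):
t=0.200: state=(0.317, -1.738)
t=0.400: state=(-0.042, -1.767)
t=0.600: state=(-0.358, -1.323)
t=0.800: state=(-0.552, -0.584)
t=1.000: state=(-0.587, 0.226)
t=1.200: state=(-0.470, 0.912)
t=1.400: state=(-0.241, 1.315)
t=1.600: state=(0.031, 1.339)
t=1.800: state=(0.270, 1.003)
t=2.000: state=(0.417, 0.437)
t=2.200: state=(0.441, -0.188)
t=2.400: state=(0.348, -0.711)
t=2.600: state=(0.172, -1.006)
t=2.800: state=(-0.034, -1.008)
t=3.000: state=(-0.213, -0.741)
t=3.200: state=(-0.319, -0.302)
t=3.400: state=(-0.331, 0.175)
t=3.600: state=(-0.255, 0.565)
t=3.800: state=(-0.117, 0.772)
t=4.000: state=(0.039, 0.755)
t=4.180: state=(0.160, 0.566)
largest grid value and its neighbours: omega(1.500)=1.37617, omega(1.510)=1.37684, omega(1.520)=1.37653
parabola through these three points peaks at t≈1.512 with omega≈1.37686

max omega = 1.377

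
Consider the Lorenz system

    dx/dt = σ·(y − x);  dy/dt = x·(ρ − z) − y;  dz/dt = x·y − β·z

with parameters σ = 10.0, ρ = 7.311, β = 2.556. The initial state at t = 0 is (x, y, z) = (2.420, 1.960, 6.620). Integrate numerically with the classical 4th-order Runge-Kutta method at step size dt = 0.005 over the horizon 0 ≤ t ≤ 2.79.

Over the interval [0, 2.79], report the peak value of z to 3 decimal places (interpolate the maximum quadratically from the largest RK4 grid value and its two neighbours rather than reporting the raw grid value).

t=0.000: state=(2.420, 1.960, 6.620)
step 1 (dt=0.005): k1=(-4.600, -0.288, -12.178), k2=(-4.492, -0.222, -12.124), k3=(-4.493, -0.222, -12.123), k4=(-4.386, -0.157, -12.069); state += dt/6·(k1+2k2+2k3+k4)
t=0.005: state=(2.398, 1.959, 6.559)
t=0.010: state=(2.376, 1.958, 6.499)
t=0.015: state=(2.356, 1.959, 6.440)
continuing one RK4 step at a time; state shown every 20 steps (Δt=0.1):
t=0.100: state=(2.149, 2.043, 5.521)
t=0.200: state=(2.170, 2.305, 4.685)
t=0.300: state=(2.400, 2.720, 4.133)
t=0.400: state=(2.802, 3.283, 3.890)
t=0.500: state=(3.352, 3.963, 4.001)
t=0.600: state=(3.998, 4.662, 4.511)
t=0.700: state=(4.628, 5.193, 5.394)
t=0.800: state=(5.061, 5.333, 6.462)
t=0.900: state=(5.133, 5.002, 7.358)
t=1.000: state=(4.829, 4.383, 7.770)
t=1.100: state=(4.316, 3.774, 7.654)
t=1.200: state=(3.810, 3.364, 7.193)
t=1.300: state=(3.451, 3.184, 6.607)
t=1.400: state=(3.278, 3.197, 6.054)
t=1.500: state=(3.278, 3.354, 5.631)
t=1.600: state=(3.418, 3.614, 5.388)
t=1.700: state=(3.656, 3.929, 5.351)
t=1.800: state=(3.944, 4.238, 5.519)
t=1.900: state=(4.221, 4.470, 5.852)
t=2.000: state=(4.420, 4.559, 6.265)
t=2.100: state=(4.489, 4.486, 6.639)
t=2.200: state=(4.419, 4.288, 6.871)
t=2.300: state=(4.247, 4.046, 6.913)
t=2.400: state=(4.040, 3.838, 6.791)
t=2.500: state=(3.860, 3.708, 6.568)
t=2.600: state=(3.745, 3.669, 6.319)
t=2.700: state=(3.709, 3.712, 6.103)
t=2.790: state=(3.740, 3.802, 5.972)
largest grid value and its neighbours: z(1.020)=7.78520, z(1.025)=7.78574, z(1.030)=7.78501
parabola through these three points peaks at t≈1.025 with z≈7.78575

max z = 7.786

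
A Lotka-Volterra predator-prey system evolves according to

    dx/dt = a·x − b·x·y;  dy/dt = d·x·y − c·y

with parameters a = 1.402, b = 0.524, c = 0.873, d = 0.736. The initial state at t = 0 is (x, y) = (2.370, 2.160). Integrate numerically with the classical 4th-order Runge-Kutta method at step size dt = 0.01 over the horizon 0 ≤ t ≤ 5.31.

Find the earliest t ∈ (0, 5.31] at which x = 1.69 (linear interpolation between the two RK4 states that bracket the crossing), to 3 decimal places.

t=0.000: state=(2.370, 2.160)
step 1 (dt=0.01): k1=(0.640, 1.882), k2=(0.629, 1.895), k3=(0.629, 1.895), k4=(0.618, 1.909); state += dt/6·(k1+2k2+2k3+k4)
t=0.010: state=(2.376, 2.179)
t=0.020: state=(2.382, 2.198)
t=0.030: state=(2.388, 2.218)
continuing one RK4 step at a time; state shown every 20 steps (Δt=0.2):
t=0.200: state=(2.448, 2.589)
t=0.400: state=(2.405, 3.113)
t=0.600: state=(2.230, 3.683)
t=0.800: state=(1.950, 4.211)
t=0.950: state=(1.706, 4.521)
next step: t=0.960: state=(1.690, 4.538) — x has crossed 1.69
linear interpolation between t=0.950 (1.70638) and t=0.960 (1.68988) → t≈0.960

t = 0.960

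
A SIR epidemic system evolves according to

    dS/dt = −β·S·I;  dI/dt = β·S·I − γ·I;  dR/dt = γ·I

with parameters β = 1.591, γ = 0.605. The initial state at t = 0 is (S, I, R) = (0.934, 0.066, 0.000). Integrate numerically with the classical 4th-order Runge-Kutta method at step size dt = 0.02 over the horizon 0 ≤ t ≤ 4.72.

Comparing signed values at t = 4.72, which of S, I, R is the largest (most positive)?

t=0.000: state=(0.934, 0.066, 0.000)
step 1 (dt=0.02): k1=(-0.098, 0.058, 0.040), k2=(-0.099, 0.059, 0.040), k3=(-0.099, 0.059, 0.040), k4=(-0.100, 0.059, 0.041); state += dt/6·(k1+2k2+2k3+k4)
t=0.020: state=(0.932, 0.067, 0.001)
t=0.040: state=(0.930, 0.068, 0.002)
t=0.060: state=(0.928, 0.070, 0.002)
continuing one RK4 step at a time; state shown every 10 steps (Δt=0.2):
t=0.200: state=(0.913, 0.078, 0.009)
t=0.400: state=(0.888, 0.093, 0.019)
t=0.600: state=(0.860, 0.108, 0.031)
t=0.800: state=(0.829, 0.126, 0.045)
t=1.000: state=(0.794, 0.144, 0.062)
t=1.200: state=(0.756, 0.163, 0.080)
t=1.400: state=(0.716, 0.183, 0.101)
t=1.600: state=(0.673, 0.202, 0.125)
t=1.800: state=(0.629, 0.221, 0.150)
t=2.000: state=(0.585, 0.237, 0.178)
t=2.200: state=(0.541, 0.251, 0.207)
t=2.400: state=(0.499, 0.263, 0.239)
t=2.600: state=(0.458, 0.271, 0.271)
t=2.800: state=(0.420, 0.276, 0.304)
t=3.000: state=(0.384, 0.278, 0.338)
t=3.200: state=(0.352, 0.277, 0.371)
t=3.400: state=(0.322, 0.273, 0.404)
t=3.600: state=(0.296, 0.267, 0.437)
t=3.800: state=(0.272, 0.259, 0.469)
t=4.000: state=(0.251, 0.249, 0.500)
t=4.200: state=(0.232, 0.239, 0.529)
t=4.400: state=(0.216, 0.227, 0.557)
t=4.600: state=(0.201, 0.215, 0.584)
t=4.720: state=(0.193, 0.207, 0.599)
compare at T: S=0.193, I=0.207, R=0.599

largest component: R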